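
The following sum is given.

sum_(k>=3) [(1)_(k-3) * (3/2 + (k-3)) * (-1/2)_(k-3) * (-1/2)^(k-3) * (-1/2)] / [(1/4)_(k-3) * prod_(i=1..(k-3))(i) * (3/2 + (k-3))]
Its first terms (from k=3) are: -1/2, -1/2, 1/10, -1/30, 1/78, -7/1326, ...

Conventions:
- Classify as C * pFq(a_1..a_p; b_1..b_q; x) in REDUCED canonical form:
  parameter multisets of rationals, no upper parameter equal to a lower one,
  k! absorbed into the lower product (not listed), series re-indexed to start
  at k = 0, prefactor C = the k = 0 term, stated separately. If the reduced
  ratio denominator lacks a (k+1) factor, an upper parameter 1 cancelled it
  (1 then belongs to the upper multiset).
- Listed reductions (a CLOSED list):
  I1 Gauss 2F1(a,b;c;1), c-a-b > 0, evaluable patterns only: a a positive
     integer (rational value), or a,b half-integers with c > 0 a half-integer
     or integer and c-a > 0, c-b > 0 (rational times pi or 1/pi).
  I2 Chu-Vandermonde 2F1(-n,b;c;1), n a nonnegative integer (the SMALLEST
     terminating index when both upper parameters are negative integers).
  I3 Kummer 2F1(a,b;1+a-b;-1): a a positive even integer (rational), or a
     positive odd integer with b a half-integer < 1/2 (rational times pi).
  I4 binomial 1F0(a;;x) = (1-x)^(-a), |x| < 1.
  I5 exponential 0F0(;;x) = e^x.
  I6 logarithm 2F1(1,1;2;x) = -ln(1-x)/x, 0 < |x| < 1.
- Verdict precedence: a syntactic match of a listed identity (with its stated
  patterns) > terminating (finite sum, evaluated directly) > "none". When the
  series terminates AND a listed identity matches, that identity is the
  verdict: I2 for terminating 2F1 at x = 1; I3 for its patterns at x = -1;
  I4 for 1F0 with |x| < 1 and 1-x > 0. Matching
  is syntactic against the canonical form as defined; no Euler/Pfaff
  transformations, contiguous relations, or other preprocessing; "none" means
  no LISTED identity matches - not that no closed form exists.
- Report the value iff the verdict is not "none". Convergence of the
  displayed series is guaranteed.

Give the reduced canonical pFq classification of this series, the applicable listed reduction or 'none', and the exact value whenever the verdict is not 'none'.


This is -1/2 * 2F1(-1/2, 1; 1/4; -1/2) in reduced canonical form. Verdict: none. No listed pattern accepts 2F1(-1/2, 1; 1/4; -1/2).

The tell: t_0 = -1/2 here, and the product of the first k integers (C = -1/2) is k!.
Ratio: r(k) = (-1/2) * (k-1/2) (k+1) / [(k+1/4) (k+1)] - poly over poly, x = (-1/2) from leading terms; C = -1/2 at k = 0.


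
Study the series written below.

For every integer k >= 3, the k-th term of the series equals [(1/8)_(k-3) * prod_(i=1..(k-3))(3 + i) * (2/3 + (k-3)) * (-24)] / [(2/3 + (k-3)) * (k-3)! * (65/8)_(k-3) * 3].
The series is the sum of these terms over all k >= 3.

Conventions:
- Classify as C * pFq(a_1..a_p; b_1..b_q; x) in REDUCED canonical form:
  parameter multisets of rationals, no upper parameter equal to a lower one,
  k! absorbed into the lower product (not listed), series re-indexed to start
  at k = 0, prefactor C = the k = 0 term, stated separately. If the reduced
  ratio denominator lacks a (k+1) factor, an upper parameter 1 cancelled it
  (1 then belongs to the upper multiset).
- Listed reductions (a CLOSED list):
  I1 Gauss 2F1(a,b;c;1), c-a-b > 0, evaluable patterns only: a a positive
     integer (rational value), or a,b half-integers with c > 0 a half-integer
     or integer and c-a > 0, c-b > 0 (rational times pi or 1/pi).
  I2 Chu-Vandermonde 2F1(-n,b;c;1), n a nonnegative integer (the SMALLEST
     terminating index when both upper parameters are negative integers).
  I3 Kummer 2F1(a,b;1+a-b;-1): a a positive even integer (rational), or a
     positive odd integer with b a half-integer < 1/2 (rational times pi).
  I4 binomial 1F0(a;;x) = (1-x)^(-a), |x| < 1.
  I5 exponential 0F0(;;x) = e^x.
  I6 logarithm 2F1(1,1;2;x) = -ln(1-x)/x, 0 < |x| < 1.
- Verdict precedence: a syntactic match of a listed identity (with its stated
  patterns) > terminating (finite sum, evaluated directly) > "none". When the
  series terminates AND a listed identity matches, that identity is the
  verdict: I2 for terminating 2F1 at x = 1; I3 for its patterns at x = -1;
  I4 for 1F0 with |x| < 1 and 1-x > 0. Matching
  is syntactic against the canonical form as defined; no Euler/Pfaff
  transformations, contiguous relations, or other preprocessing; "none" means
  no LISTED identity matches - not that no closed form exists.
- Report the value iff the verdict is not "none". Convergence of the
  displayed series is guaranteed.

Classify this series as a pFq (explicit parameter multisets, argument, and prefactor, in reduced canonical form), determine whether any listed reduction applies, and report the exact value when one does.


The tell: with t_0 = -8, k + 2/3 divides numerator and denominator alike; C = -8, x = 1 after cancelling.
Adjacent-term ratio: r(k) = 1 * (k+1/8) (k+4) / [(k+65/8) (k+1)] - rational in k. x = 1; t_0 = -8; negate the roots.

Reduced: x = 1, 2F1, upper = {1/8, 4}, lower = {65/8}, C = -8. Verdict: Gauss's theorem (I1) matches (x = 1: the Gamma ratio telescopes since c-a-b = 4 > 0 and a = 4 in Z>0). Value: -179949/20480.


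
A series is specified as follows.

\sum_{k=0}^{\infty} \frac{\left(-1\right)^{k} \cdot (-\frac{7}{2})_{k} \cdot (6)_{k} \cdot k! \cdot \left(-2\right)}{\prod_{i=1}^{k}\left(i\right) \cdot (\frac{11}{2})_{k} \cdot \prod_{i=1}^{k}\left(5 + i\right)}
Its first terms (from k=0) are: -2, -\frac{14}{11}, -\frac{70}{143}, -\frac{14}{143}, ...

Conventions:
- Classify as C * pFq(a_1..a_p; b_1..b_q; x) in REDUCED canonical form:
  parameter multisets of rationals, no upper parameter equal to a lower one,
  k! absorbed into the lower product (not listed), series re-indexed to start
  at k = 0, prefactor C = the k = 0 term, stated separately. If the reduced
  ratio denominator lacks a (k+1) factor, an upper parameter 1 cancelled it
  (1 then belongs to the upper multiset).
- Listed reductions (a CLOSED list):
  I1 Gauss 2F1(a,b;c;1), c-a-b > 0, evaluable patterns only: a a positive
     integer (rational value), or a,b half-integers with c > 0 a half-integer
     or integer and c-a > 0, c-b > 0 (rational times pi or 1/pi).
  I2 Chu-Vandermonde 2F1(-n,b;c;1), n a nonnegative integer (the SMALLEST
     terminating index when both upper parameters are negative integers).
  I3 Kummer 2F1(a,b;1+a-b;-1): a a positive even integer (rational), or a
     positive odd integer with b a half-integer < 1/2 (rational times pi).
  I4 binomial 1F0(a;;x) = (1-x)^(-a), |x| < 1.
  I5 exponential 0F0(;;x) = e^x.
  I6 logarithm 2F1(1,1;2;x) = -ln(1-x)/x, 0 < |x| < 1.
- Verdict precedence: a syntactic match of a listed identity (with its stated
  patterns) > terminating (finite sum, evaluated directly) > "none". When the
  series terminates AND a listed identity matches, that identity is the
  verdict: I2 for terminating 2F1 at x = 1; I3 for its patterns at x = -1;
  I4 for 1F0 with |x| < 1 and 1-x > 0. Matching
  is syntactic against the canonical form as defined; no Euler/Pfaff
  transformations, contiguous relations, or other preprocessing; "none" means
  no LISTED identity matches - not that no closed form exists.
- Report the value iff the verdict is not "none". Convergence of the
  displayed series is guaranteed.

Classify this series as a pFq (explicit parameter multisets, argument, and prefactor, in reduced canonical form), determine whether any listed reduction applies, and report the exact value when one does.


Canonical form: C = -2 times 2F1 with upper {-\frac{7}{2}, 1}, lower {\frac{11}{2}}, x = -1. Verdict: the Kummer evaluation I3 fires (x = -1; c = \frac{11}{2} equals 1+a-b for upper {-\frac{7}{2}, 1}: listed pattern). Its exact value is \left(-\frac{315}{256}\right) \cdot \pi.

Key observation: t_0 being -2, the parameter 6 appears in both the upper and lower lists and cancels.
Term ratio: r(k) = -1 * (k-\frac{7}{2}) (k+1) / [(k+\frac{11}{2}) (k+1)] - rational in k. x = -1; t_0 = -2; negate the roots.


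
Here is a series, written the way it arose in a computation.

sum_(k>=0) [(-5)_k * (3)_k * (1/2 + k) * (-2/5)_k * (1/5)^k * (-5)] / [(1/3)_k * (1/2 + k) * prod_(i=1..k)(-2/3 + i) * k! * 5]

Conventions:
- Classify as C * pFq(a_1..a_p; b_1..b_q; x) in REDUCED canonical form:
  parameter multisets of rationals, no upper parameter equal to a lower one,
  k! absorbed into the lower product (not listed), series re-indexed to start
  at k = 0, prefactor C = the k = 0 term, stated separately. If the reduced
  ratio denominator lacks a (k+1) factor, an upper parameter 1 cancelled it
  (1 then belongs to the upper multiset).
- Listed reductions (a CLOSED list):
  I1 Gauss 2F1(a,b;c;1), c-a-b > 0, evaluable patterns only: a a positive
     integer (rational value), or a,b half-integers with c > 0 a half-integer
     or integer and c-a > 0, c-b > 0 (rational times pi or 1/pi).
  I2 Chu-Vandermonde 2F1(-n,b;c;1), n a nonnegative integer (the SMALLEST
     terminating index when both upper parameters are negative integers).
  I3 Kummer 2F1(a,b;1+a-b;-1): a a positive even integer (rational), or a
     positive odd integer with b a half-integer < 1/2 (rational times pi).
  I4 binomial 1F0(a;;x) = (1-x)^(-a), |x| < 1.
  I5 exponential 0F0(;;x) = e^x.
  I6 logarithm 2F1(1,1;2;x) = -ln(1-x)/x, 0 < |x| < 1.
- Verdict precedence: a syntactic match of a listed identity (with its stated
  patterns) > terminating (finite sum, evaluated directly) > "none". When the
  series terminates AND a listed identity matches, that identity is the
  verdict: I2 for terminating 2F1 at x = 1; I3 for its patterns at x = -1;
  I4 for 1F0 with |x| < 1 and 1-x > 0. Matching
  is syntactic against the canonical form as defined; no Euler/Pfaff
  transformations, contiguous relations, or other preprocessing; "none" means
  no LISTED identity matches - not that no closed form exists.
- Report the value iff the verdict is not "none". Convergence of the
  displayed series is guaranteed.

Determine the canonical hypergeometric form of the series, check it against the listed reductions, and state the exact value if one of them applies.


Reduced: x = 1/5, 3F2, upper = {-5, -2/5, 3}, lower = {1/3, 1/3}, C = -1. Verdict: terminating - no listed pattern fits, but -5 in the upper list cuts the series at k = 5; direct evaluation. Value: -33121602128/4443359375.

First insight: with t_0 = -1, the constant factors (C = -1) combine into one prefactor.
Term ratio: r(k) = (1/5) * (k-5) (k-2/5) (k+3) / [(k+1/3) (k+1/3) (k+1)] - poly over poly, x = (1/5) from leading terms; C = -1 at k = 0.


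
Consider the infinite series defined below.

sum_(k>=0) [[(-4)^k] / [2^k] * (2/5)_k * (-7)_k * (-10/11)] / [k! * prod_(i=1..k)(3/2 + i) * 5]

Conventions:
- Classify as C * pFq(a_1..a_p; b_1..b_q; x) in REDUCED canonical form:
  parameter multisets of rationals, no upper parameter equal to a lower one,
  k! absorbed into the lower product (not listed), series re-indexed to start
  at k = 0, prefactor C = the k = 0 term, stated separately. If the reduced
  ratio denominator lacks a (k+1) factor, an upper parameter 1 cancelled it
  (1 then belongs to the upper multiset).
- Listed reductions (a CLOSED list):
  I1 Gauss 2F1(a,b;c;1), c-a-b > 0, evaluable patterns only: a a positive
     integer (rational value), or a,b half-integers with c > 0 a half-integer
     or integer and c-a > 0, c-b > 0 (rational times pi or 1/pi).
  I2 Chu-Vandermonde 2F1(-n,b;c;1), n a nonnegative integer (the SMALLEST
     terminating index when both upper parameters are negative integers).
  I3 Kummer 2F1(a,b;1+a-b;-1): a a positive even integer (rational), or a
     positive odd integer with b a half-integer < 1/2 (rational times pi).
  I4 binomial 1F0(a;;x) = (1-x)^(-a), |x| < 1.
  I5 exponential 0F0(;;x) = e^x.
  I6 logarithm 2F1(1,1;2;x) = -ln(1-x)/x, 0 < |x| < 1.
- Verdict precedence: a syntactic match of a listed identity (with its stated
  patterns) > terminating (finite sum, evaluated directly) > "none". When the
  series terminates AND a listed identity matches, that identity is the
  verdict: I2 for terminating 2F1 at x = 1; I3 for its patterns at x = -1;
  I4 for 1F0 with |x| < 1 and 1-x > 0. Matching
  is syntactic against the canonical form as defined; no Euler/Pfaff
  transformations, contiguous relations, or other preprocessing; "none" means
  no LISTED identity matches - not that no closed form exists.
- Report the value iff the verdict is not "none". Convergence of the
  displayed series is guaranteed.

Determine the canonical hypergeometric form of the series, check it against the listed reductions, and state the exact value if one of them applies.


At argument -2: a 2F1 with upper {-7, 2/5}, lower {5/2}, scaled by C = -2/11. Verdict: terminating - upper parameter -7 makes this a finite sum (last index 7), evaluated exactly. Value: -25240954598/3072265625.

The tell: t_0 being -2/11, the lower running product (prefactor -2/11) is a rising factorial.
Step ratio: r(k) = (-2) * (k-7) (k+2/5) / [(k+5/2) (k+1)] - rational in k. x = (-2); t_0 = -2/11; negate the roots.


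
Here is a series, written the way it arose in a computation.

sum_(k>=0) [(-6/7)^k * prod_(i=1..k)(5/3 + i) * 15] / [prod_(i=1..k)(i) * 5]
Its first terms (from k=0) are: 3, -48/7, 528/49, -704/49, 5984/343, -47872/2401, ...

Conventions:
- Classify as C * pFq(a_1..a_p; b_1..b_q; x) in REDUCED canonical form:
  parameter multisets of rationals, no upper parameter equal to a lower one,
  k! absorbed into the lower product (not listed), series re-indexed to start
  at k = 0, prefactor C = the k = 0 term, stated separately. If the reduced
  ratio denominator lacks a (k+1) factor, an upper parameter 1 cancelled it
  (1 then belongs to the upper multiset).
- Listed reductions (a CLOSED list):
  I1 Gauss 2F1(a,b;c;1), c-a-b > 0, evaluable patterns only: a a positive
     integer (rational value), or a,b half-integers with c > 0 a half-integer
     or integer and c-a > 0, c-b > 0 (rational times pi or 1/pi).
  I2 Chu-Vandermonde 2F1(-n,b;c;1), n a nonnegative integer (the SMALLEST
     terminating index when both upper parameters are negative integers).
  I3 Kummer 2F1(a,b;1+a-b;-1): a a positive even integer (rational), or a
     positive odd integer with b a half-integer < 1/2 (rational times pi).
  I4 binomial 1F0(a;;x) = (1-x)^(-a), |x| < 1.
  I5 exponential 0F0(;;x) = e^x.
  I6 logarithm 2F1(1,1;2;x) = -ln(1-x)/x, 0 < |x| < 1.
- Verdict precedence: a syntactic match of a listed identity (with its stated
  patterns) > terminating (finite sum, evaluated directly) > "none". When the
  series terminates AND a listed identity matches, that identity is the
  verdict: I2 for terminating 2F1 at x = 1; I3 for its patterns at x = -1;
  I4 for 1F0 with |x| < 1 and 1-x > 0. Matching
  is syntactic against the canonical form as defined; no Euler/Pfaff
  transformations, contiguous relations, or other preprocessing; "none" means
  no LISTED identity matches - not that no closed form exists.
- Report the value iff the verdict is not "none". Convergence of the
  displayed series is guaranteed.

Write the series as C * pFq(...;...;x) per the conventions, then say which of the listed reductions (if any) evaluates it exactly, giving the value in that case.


Prefactor 3, argument -6/7: 1F0 with upper {8/3} over lower {-}. Verdict: binomial (I4) applies (the 1F0 binomial series: exponent -8/3, x = -6/7). Hence: 3 * (13/7)^(-8/3).

First insight: from the first term 3: the constant factors (C = 3) combine into one prefactor.
Consecutive-term ratio: r(k) = (-6/7) * (k+8/3) / [(k+1)] ; factor over Q: parameters, x = (-6/7), and C = 3.


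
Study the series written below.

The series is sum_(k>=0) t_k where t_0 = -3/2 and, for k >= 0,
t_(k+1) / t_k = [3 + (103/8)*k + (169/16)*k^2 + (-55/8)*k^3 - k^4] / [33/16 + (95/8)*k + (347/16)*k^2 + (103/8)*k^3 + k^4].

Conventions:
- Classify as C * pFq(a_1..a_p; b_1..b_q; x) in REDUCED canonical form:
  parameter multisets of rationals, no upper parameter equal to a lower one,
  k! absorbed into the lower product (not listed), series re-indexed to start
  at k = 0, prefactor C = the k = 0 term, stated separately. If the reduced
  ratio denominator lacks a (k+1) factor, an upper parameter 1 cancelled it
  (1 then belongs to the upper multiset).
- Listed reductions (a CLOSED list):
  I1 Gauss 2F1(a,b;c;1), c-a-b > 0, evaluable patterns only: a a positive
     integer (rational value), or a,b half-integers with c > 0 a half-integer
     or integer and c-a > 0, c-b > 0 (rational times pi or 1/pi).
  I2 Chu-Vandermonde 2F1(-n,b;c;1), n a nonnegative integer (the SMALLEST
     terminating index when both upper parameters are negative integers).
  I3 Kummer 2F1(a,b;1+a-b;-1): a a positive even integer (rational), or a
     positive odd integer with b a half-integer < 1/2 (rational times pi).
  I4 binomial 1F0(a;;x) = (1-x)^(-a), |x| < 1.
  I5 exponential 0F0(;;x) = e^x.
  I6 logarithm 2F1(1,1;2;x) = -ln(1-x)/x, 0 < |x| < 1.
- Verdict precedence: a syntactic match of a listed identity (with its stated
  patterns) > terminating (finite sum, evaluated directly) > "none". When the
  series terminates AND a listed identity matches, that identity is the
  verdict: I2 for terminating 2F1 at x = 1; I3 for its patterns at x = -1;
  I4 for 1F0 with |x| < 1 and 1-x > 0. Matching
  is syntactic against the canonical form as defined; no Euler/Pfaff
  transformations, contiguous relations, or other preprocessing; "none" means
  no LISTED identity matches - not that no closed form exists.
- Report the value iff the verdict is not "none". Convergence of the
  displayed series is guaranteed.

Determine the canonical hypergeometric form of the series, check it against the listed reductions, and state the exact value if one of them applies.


Classification (C = -3/2): 2F1 with upper {-2, 8}, lower {11}, argument x = -1. Verdict: Kummer's theorem (I3) matches (x = -1; c = 11 equals 1+a-b for upper {-2, 8}: listed pattern). Its exact value is -9/2.

Key step: with t_0 = -3/2, the parameter 3/8 appears in both the upper and lower lists and cancels (alongside the other common factor).
Ratio: r(k) = (-1) * (k-2) (k+8) / [(k+11) (k+1)] - rational in k, leading ratio (-1); with t_0 = -3/2, classification follows.


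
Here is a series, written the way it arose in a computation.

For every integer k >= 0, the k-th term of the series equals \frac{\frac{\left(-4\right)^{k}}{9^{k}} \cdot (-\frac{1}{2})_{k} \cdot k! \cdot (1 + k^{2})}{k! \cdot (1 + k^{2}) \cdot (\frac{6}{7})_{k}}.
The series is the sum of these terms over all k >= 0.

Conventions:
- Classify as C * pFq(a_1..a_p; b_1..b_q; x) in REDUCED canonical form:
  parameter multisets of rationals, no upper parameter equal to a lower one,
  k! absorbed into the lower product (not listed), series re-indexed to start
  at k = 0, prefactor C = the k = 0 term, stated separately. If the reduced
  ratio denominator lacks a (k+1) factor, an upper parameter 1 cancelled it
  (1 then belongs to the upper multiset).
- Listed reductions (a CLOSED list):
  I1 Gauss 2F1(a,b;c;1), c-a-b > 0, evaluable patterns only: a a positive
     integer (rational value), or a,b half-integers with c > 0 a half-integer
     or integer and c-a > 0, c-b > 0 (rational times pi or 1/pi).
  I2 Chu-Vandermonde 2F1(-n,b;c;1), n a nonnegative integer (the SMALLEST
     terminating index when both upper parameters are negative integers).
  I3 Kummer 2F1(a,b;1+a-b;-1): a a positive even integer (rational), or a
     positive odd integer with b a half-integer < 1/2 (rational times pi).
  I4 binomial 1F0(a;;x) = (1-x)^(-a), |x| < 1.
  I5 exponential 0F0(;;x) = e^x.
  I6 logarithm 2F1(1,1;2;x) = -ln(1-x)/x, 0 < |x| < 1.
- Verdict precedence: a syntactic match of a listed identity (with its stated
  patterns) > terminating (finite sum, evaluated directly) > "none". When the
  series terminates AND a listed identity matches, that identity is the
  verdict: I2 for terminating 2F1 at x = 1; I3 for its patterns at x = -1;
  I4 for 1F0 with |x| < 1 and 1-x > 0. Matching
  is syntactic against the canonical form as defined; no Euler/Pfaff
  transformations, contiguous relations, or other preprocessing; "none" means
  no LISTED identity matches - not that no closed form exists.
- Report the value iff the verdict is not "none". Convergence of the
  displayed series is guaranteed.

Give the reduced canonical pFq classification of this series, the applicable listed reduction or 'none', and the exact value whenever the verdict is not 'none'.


The series (x = -\frac{4}{9}) is 2F1: upper {-\frac{1}{2}, 1}, lower {\frac{6}{7}}, prefactor 1. Verdict: none - this 2F1 at x = -\frac{4}{9} matches no listed pattern, and upper {-\frac{1}{2}, 1} holds no stopper.

First insight: from the first term 1: the two geometric factors (C = 1) combine into one argument.
Adjacent-term ratio: r(k) = -\frac{4}{9} * (k-\frac{1}{2}) (k+1) / [(k+\frac{6}{7}) (k+1)] - rational; roots negated = parameters, x = -\frac{4}{9}, C = 1.


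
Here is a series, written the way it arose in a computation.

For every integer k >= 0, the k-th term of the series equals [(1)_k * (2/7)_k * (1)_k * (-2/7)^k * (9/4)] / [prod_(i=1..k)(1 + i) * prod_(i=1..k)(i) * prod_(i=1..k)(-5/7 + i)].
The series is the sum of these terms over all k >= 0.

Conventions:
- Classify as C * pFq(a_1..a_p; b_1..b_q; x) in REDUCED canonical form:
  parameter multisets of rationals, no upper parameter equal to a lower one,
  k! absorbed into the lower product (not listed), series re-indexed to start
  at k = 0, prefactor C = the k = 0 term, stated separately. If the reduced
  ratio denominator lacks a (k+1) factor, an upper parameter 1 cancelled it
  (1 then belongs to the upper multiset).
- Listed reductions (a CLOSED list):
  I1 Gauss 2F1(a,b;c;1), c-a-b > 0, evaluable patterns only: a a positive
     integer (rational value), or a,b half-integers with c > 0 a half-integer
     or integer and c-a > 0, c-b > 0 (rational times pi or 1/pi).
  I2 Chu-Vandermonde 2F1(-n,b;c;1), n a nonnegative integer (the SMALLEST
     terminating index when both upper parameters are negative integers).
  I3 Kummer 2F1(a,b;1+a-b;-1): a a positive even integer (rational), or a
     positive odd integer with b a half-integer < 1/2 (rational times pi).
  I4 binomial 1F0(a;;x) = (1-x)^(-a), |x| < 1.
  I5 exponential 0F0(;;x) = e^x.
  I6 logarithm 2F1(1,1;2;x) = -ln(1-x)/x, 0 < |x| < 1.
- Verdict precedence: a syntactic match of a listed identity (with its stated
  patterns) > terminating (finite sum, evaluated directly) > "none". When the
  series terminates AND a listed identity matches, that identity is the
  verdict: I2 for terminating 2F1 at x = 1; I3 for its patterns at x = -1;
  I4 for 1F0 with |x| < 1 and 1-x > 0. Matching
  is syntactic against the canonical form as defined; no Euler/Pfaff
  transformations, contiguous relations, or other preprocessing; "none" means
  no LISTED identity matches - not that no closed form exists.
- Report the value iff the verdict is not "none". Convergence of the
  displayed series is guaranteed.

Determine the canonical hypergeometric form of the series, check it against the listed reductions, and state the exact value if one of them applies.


Canonical form: C = 9/4 times 2F1 with upper {1, 1}, lower {2}, x = -2/7. Verdict (x = -2/7): logarithm (I6) applies (the logarithm: parameters (1,1;2), x = -2/7). Hence: (63/8) * ln(9/7).

Key observation: t_0 being 9/4, the parameter 2/7 appears in both the upper and lower lists and cancels.
Term ratio: r(k) = (-2/7) * (k+1) (k+1) / [(k+2) (k+1)] - rational in k. x = (-2/7); t_0 = 9/4; negate the roots.


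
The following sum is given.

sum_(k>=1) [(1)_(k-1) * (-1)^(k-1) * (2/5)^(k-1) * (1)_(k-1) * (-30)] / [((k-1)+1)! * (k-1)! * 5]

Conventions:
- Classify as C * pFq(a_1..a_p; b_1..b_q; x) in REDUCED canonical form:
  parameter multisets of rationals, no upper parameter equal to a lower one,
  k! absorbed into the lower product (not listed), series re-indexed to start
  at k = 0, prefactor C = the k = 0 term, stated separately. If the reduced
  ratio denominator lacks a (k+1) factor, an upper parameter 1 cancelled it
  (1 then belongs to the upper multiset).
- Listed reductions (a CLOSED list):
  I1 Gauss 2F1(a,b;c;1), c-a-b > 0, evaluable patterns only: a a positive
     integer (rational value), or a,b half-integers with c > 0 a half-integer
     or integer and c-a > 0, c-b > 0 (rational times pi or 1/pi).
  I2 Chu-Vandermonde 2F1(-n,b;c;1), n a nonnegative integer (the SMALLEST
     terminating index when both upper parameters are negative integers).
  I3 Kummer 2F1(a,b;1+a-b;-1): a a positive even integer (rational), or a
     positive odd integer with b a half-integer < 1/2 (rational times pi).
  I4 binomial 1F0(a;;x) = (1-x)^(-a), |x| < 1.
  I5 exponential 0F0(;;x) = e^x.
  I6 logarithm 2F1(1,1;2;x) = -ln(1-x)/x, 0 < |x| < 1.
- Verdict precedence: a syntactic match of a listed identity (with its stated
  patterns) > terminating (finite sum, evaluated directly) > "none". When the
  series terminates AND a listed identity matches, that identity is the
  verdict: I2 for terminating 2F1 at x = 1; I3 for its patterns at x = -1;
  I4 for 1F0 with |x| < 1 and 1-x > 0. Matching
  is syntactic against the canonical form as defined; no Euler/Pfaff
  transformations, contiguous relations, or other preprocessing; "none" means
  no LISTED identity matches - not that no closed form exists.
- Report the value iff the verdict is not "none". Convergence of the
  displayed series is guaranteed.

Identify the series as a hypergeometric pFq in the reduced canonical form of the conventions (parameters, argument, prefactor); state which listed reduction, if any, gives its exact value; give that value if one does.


This is -6 * 2F1(1, 1; 2; -2/5) in reduced canonical form. Verdict: the logarithmic series (I6) applies (the logarithm: parameters (1,1;2), x = -2/5). Exact value: (-15) * ln(7/5).

First insight: t_0 being -6, the (-1)^k factor (C = -6, x = -2/5) folds into the argument's sign.
Adjacent-term ratio: r(k) = (-2/5) * (k+1) (k+1) / [(k+2) (k+1)] - rational in k, leading ratio (-2/5); with t_0 = -6, classification follows.


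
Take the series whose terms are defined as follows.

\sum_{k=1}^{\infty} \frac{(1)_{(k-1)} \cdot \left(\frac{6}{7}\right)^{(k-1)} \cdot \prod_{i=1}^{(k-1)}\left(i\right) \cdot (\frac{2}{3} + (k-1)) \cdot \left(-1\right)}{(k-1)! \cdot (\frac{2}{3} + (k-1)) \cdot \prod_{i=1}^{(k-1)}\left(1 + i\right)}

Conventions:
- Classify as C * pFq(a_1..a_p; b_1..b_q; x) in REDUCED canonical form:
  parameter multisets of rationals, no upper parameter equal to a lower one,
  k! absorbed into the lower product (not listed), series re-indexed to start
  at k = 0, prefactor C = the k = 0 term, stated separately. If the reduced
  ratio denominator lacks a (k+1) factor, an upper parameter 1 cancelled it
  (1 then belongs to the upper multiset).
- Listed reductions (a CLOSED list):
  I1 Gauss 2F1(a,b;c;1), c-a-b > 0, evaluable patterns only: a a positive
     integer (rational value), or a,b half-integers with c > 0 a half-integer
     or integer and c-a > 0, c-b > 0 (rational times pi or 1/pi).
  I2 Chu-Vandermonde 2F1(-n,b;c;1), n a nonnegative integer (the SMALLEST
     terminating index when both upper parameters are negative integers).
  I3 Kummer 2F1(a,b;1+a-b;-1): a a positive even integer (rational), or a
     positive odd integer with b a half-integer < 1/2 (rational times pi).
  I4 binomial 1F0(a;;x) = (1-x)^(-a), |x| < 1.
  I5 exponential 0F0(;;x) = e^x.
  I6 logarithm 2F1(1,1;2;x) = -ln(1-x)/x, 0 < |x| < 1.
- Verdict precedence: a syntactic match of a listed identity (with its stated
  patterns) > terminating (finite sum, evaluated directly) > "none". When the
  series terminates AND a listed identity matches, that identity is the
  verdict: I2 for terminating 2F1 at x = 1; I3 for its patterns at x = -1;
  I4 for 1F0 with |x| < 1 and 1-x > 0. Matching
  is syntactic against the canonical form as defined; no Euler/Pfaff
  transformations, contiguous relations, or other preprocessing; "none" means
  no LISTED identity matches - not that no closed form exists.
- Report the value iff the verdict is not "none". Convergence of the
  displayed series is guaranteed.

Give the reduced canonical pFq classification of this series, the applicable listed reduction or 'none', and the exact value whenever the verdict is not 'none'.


The series (x = \frac{6}{7}) is 2F1: upper {1, 1}, lower {2}, prefactor -1. Verdict: the I6 logarithm reduction matches (the logarithm: parameters (1,1;2), x = \frac{6}{7}). Sum: \frac{7}{6} \cdot \ln\left(\frac{1}{7}\right).

Key observation: x = \frac{6}{7} and the running product (prefactor -1) telescopes to a rising factorial.
Term ratio: r(k) = \frac{6}{7} * (k+1) (k+1) / [(k+2) (k+1)] - rational in k. x = \frac{6}{7}; t_0 = -1; negate the roots.


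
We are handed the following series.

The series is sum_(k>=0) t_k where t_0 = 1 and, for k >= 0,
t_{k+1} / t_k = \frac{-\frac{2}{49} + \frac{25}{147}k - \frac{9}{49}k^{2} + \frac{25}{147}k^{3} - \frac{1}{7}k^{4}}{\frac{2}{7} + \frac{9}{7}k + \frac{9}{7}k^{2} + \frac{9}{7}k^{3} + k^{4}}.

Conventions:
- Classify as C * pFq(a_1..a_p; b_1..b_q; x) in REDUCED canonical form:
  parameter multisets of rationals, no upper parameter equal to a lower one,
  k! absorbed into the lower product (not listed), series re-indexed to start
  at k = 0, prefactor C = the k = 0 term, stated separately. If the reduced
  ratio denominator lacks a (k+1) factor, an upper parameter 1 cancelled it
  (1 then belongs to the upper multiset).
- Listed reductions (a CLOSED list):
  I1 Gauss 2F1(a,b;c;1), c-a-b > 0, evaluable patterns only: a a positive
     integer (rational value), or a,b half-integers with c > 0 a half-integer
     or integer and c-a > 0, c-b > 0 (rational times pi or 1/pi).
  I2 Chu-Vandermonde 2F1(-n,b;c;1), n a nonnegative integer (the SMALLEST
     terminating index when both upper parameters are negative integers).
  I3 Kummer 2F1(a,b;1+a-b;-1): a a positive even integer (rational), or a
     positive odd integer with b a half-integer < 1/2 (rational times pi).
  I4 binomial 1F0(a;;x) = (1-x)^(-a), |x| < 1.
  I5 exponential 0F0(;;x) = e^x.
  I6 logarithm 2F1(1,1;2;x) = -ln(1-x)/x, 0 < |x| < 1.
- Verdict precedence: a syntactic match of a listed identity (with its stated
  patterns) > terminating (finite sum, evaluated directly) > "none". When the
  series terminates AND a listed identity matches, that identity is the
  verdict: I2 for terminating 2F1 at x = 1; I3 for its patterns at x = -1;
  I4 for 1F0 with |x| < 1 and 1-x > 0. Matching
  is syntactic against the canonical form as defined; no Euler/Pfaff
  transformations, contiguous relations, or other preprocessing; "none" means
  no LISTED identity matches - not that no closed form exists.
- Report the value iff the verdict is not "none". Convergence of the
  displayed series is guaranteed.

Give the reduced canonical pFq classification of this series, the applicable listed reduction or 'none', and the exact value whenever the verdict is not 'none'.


The series (x = -\frac{1}{7}) is 2F1: upper {-\frac{6}{7}, -\frac{1}{3}}, lower {\frac{2}{7}}, prefactor 1. Verdict: none - this 2F1 at x = -\frac{1}{7} matches no listed pattern, and upper {-\frac{6}{7}, -\frac{1}{3}} holds no stopper.

Key observation: x = -\frac{1}{7} and factor the ratio over Q (prefactor 1): negated roots = parameters.
Ratio: r(k) = -\frac{1}{7} * (k-\frac{6}{7}) (k-\frac{1}{3}) / [(k+\frac{2}{7}) (k+1)] - rational; roots negated = parameters, x = -\frac{1}{7}, C = 1.


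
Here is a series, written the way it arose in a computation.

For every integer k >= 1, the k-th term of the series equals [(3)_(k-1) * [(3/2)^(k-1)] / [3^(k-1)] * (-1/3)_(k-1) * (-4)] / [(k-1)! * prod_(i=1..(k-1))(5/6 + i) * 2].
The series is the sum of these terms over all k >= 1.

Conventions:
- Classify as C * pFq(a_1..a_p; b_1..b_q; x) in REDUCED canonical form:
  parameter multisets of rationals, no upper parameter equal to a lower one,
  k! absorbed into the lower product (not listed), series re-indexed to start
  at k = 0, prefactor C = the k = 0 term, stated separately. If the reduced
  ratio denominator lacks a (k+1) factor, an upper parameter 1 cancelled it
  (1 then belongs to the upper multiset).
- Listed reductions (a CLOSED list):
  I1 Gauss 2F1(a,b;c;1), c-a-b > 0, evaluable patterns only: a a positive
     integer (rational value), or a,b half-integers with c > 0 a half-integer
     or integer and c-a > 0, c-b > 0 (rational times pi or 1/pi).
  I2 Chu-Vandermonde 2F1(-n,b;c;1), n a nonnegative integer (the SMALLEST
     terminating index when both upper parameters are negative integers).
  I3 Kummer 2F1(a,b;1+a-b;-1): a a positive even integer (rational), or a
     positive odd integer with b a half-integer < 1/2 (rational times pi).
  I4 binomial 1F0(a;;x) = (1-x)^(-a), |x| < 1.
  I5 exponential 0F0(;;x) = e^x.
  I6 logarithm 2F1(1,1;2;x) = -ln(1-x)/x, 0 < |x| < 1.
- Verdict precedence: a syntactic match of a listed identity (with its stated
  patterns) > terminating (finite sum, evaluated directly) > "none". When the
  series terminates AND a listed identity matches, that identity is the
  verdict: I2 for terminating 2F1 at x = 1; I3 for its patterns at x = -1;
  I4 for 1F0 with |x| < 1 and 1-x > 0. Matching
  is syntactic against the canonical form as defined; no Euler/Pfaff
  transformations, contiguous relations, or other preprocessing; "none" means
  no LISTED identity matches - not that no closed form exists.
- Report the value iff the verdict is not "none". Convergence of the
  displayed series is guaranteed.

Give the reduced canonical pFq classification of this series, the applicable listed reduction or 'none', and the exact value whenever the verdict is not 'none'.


x = 1/2 here; the reduced form reads 2F1, upper {-1/3, 3}, lower {11/6}, C = -2. Verdict: none (x = 1/2): each listed identity misses the multisets {-1/3, 3} ; {11/6}.

Key step: from the first term -2: the lower running product (C = -2, x = 1/2) is a rising factorial.
Step ratio: r(k) = (1/2) * (k-1/3) (k+3) / [(k+11/6) (k+1)] - rational in k, leading ratio (1/2); with t_0 = -2, classification follows.


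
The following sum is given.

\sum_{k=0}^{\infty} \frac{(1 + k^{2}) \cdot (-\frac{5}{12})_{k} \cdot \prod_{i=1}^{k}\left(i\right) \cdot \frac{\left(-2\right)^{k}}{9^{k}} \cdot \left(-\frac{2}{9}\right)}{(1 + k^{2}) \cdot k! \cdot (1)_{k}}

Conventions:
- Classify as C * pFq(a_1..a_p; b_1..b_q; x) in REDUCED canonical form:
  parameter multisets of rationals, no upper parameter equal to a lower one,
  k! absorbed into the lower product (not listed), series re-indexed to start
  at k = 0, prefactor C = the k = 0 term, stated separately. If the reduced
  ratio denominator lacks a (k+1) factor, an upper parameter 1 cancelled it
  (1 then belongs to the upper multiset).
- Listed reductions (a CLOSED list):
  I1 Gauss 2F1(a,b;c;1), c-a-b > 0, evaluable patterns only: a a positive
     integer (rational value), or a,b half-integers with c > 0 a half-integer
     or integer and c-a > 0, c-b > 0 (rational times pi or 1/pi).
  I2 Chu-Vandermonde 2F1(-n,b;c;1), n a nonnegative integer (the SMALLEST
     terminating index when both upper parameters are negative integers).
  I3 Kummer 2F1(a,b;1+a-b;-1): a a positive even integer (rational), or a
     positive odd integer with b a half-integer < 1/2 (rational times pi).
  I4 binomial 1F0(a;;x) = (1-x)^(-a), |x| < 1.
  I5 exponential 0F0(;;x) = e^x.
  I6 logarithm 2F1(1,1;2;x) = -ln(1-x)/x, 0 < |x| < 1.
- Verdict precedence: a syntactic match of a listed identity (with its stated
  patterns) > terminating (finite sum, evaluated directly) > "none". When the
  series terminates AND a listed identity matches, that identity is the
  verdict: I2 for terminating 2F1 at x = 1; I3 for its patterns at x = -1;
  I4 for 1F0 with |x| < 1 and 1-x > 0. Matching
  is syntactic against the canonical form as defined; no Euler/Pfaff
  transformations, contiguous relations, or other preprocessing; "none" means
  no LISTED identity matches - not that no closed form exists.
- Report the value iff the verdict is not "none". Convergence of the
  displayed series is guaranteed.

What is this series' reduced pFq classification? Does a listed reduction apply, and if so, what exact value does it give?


Prefactor -\frac{2}{9}, argument -\frac{2}{9}: 1F0 with upper {-\frac{5}{12}} over lower {-}. Verdict: this is binomial (I4) (the 1F0 binomial series: exponent 5/12, x = -\frac{2}{9}). Value: \left(-\frac{2}{9}\right) \cdot \left(\frac{11}{9}\right)^{\frac{5}{12}}.

Key observation: x = -\frac{2}{9} and k^2 + 1 divides numerator and denominator alike; prefactor -2/9 after cancelling.
Adjacent-term ratio: r(k) = -\frac{2}{9} * (k-\frac{5}{12}) / [(k+1)] - rational; roots negated = parameters, x = -\frac{2}{9}, C = -\frac{2}{9}.


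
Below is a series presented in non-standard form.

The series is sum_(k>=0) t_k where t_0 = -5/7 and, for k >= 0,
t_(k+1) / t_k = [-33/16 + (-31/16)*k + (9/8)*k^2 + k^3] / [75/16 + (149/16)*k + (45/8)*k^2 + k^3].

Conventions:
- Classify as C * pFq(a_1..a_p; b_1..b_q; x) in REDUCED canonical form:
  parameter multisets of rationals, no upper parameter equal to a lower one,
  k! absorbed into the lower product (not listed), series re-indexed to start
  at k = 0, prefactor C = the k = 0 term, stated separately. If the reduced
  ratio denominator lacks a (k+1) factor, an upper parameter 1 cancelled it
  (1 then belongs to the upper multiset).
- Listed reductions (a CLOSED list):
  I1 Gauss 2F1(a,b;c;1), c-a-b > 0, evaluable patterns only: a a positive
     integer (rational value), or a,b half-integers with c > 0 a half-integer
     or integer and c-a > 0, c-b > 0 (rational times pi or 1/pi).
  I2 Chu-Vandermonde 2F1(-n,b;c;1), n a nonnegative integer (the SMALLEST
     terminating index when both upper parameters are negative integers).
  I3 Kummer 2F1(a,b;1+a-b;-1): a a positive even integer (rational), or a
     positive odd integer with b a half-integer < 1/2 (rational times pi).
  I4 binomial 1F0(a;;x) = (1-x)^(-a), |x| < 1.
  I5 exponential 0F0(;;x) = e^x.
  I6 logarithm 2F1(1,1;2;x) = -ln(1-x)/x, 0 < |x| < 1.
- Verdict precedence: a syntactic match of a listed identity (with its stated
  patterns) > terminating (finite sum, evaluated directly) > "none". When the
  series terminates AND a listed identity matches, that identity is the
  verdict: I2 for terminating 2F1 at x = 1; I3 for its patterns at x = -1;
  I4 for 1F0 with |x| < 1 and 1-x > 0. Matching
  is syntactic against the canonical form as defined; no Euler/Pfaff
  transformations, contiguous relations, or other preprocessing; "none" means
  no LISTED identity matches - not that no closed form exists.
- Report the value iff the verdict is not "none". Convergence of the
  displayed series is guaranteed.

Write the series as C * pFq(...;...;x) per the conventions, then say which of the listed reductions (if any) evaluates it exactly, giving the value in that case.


x = 1 here; the reduced form reads 2F1, upper {-11/8, 1}, lower {25/8}, C = -5/7. Verdict at x = 1: Gauss (I1, integer-parameter pattern) matches (x = 1: the Gamma ratio telescopes since c-a-b = 7/2 > 0 and a = 1 in Z>0). Value: -85/196.

Structural cue: with t_0 = -5/7, factor the ratio over Q (C = -5/7): negated roots = parameters.
Step ratio: r(k) = 1 * (k-11/8) (k+1) / [(k+25/8) (k+1)] - rational in k, leading ratio 1; with t_0 = -5/7, classification follows.


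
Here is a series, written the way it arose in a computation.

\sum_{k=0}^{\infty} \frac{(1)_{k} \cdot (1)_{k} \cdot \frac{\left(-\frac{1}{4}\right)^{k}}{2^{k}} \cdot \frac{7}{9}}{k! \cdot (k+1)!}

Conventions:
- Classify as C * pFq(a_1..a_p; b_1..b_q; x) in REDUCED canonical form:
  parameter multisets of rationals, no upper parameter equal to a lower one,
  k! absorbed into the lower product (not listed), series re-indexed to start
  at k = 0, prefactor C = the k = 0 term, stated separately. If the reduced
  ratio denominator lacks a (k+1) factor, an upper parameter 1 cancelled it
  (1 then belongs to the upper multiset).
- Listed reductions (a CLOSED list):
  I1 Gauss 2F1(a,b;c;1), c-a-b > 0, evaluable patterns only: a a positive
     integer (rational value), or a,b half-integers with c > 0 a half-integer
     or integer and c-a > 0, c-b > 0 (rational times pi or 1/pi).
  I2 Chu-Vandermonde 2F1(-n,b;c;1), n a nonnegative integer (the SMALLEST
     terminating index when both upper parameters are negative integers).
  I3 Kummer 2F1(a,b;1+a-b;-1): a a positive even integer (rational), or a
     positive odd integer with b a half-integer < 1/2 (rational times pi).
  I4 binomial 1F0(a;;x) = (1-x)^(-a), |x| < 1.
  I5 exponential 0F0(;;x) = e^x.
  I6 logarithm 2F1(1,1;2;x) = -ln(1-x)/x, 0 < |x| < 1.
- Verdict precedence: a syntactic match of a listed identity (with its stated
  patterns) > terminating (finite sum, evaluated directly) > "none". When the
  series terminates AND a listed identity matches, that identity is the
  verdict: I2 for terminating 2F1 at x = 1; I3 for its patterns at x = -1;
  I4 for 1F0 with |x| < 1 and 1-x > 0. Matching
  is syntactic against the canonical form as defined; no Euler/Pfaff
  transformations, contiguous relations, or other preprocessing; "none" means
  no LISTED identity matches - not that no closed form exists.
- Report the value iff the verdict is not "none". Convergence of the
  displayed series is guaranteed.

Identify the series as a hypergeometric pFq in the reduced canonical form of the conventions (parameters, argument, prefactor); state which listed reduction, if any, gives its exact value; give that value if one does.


This is \frac{7}{9} * 2F1(1, 1; 2; -\frac{1}{8}) in reduced canonical form. Verdict at x = -\frac{1}{8}: the logarithmic series (I6) matches (the logarithm: parameters (1,1;2), x = -\frac{1}{8}). Value: \frac{56}{9} \cdot \ln\left(\frac{9}{8}\right).

The tell: from the first term \frac{7}{9}: the two k-th powers (C = 7/9) combine into one argument.
Step ratio: r(k) = -\frac{1}{8} * (k+1) (k+1) / [(k+2) (k+1)] - poly over poly, x = -\frac{1}{8} from leading terms; C = \frac{7}{9} at k = 0.
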